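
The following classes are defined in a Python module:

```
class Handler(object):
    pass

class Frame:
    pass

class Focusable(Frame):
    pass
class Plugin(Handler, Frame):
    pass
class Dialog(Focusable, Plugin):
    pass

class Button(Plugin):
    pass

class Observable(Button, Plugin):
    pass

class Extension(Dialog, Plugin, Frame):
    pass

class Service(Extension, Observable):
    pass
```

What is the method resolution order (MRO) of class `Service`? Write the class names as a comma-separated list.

Service, Extension, Dialog, Focusable, Observable, Button, Plugin, Handler, Frame, object

L[Service] = Service + merge(L[Extension], L[Observable], [Extension Observable])
  take Extension:  [Extension Dialog Focusable Plugin Handler Frame object] + [Observable Button Plugin Handler Frame object] + [Extension Observable]
  take Dialog:  [Dialog Focusable Plugin Handler Frame object] + [Observable Button Plugin Handler Frame object] + [Observable]
  take Focusable:  [Focusable Plugin Handler Frame object] + [Observable Button Plugin Handler Frame object] + [Observable]
  take Observable:  [Plugin Handler Frame object] + [Observable Button Plugin Handler Frame object] + [Observable]
  take Button:  [Plugin Handler Frame object] + [Button Plugin Handler Frame object]
  take Plugin:  [Plugin Handler Frame object] + [Plugin Handler Frame object]
  take Handler:  [Handler Frame object] + [Handler Frame object]
  take Frame:  [Frame object] + [Frame object]
  take object:  [object] + [object]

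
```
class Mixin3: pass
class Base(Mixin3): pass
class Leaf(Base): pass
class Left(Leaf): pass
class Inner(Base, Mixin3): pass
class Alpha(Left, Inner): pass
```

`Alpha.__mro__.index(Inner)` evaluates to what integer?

L[Alpha] = Alpha + merge(L[Left], L[Inner], [Left Inner])
  take Left:  [Left Leaf Base Mixin3 object] + [Inner Base Mixin3 object] + [Left Inner]
  take Leaf:  [Leaf Base Mixin3 object] + [Inner Base Mixin3 object] + [Inner]
  take Inner:  [Base Mixin3 object] + [Inner Base Mixin3 object] + [Inner]
  take Base:  [Base Mixin3 object] + [Base Mixin3 object]
  take Mixin3:  [Mixin3 object] + [Mixin3 object]
  take object:  [object] + [object]
MRO: Alpha Left Leaf Inner Base Mixin3 object
Inner sits at index 3.

3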